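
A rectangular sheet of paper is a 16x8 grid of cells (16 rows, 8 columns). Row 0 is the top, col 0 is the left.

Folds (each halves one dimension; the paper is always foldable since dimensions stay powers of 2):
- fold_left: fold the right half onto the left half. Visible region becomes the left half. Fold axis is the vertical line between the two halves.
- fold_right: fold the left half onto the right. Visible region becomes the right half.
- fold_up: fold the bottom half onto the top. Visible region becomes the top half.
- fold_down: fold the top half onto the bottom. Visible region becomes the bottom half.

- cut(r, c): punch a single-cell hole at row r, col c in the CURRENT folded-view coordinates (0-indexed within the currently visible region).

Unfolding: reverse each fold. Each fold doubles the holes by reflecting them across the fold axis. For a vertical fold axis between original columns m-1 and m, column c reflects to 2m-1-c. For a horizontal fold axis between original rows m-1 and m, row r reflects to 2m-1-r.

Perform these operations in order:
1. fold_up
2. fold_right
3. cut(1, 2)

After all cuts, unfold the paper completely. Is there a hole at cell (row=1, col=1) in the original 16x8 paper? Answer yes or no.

Op 1 fold_up: fold axis h@8; visible region now rows[0,8) x cols[0,8) = 8x8
Op 2 fold_right: fold axis v@4; visible region now rows[0,8) x cols[4,8) = 8x4
Op 3 cut(1, 2): punch at orig (1,6); cuts so far [(1, 6)]; region rows[0,8) x cols[4,8) = 8x4
Unfold 1 (reflect across v@4): 2 holes -> [(1, 1), (1, 6)]
Unfold 2 (reflect across h@8): 4 holes -> [(1, 1), (1, 6), (14, 1), (14, 6)]
Holes: [(1, 1), (1, 6), (14, 1), (14, 6)]

Answer: yes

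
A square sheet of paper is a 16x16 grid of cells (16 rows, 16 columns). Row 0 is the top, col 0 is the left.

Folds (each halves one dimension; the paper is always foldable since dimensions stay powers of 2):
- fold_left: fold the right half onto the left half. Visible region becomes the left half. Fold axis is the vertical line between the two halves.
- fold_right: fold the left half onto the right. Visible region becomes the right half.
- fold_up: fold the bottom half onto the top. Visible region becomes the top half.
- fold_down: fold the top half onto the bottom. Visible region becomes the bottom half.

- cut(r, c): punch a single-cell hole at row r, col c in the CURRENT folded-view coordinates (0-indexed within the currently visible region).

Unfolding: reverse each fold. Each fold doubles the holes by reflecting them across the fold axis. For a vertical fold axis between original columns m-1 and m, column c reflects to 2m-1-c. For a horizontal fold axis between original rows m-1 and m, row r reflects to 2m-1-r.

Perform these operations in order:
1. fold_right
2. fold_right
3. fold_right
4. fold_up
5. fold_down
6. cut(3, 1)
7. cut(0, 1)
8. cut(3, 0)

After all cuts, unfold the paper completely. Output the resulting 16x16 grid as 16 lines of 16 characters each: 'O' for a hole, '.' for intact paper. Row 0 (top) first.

Op 1 fold_right: fold axis v@8; visible region now rows[0,16) x cols[8,16) = 16x8
Op 2 fold_right: fold axis v@12; visible region now rows[0,16) x cols[12,16) = 16x4
Op 3 fold_right: fold axis v@14; visible region now rows[0,16) x cols[14,16) = 16x2
Op 4 fold_up: fold axis h@8; visible region now rows[0,8) x cols[14,16) = 8x2
Op 5 fold_down: fold axis h@4; visible region now rows[4,8) x cols[14,16) = 4x2
Op 6 cut(3, 1): punch at orig (7,15); cuts so far [(7, 15)]; region rows[4,8) x cols[14,16) = 4x2
Op 7 cut(0, 1): punch at orig (4,15); cuts so far [(4, 15), (7, 15)]; region rows[4,8) x cols[14,16) = 4x2
Op 8 cut(3, 0): punch at orig (7,14); cuts so far [(4, 15), (7, 14), (7, 15)]; region rows[4,8) x cols[14,16) = 4x2
Unfold 1 (reflect across h@4): 6 holes -> [(0, 14), (0, 15), (3, 15), (4, 15), (7, 14), (7, 15)]
Unfold 2 (reflect across h@8): 12 holes -> [(0, 14), (0, 15), (3, 15), (4, 15), (7, 14), (7, 15), (8, 14), (8, 15), (11, 15), (12, 15), (15, 14), (15, 15)]
Unfold 3 (reflect across v@14): 24 holes -> [(0, 12), (0, 13), (0, 14), (0, 15), (3, 12), (3, 15), (4, 12), (4, 15), (7, 12), (7, 13), (7, 14), (7, 15), (8, 12), (8, 13), (8, 14), (8, 15), (11, 12), (11, 15), (12, 12), (12, 15), (15, 12), (15, 13), (15, 14), (15, 15)]
Unfold 4 (reflect across v@12): 48 holes -> [(0, 8), (0, 9), (0, 10), (0, 11), (0, 12), (0, 13), (0, 14), (0, 15), (3, 8), (3, 11), (3, 12), (3, 15), (4, 8), (4, 11), (4, 12), (4, 15), (7, 8), (7, 9), (7, 10), (7, 11), (7, 12), (7, 13), (7, 14), (7, 15), (8, 8), (8, 9), (8, 10), (8, 11), (8, 12), (8, 13), (8, 14), (8, 15), (11, 8), (11, 11), (11, 12), (11, 15), (12, 8), (12, 11), (12, 12), (12, 15), (15, 8), (15, 9), (15, 10), (15, 11), (15, 12), (15, 13), (15, 14), (15, 15)]
Unfold 5 (reflect across v@8): 96 holes -> [(0, 0), (0, 1), (0, 2), (0, 3), (0, 4), (0, 5), (0, 6), (0, 7), (0, 8), (0, 9), (0, 10), (0, 11), (0, 12), (0, 13), (0, 14), (0, 15), (3, 0), (3, 3), (3, 4), (3, 7), (3, 8), (3, 11), (3, 12), (3, 15), (4, 0), (4, 3), (4, 4), (4, 7), (4, 8), (4, 11), (4, 12), (4, 15), (7, 0), (7, 1), (7, 2), (7, 3), (7, 4), (7, 5), (7, 6), (7, 7), (7, 8), (7, 9), (7, 10), (7, 11), (7, 12), (7, 13), (7, 14), (7, 15), (8, 0), (8, 1), (8, 2), (8, 3), (8, 4), (8, 5), (8, 6), (8, 7), (8, 8), (8, 9), (8, 10), (8, 11), (8, 12), (8, 13), (8, 14), (8, 15), (11, 0), (11, 3), (11, 4), (11, 7), (11, 8), (11, 11), (11, 12), (11, 15), (12, 0), (12, 3), (12, 4), (12, 7), (12, 8), (12, 11), (12, 12), (12, 15), (15, 0), (15, 1), (15, 2), (15, 3), (15, 4), (15, 5), (15, 6), (15, 7), (15, 8), (15, 9), (15, 10), (15, 11), (15, 12), (15, 13), (15, 14), (15, 15)]

Answer: OOOOOOOOOOOOOOOO
................
................
O..OO..OO..OO..O
O..OO..OO..OO..O
................
................
OOOOOOOOOOOOOOOO
OOOOOOOOOOOOOOOO
................
................
O..OO..OO..OO..O
O..OO..OO..OO..O
................
................
OOOOOOOOOOOOOOOO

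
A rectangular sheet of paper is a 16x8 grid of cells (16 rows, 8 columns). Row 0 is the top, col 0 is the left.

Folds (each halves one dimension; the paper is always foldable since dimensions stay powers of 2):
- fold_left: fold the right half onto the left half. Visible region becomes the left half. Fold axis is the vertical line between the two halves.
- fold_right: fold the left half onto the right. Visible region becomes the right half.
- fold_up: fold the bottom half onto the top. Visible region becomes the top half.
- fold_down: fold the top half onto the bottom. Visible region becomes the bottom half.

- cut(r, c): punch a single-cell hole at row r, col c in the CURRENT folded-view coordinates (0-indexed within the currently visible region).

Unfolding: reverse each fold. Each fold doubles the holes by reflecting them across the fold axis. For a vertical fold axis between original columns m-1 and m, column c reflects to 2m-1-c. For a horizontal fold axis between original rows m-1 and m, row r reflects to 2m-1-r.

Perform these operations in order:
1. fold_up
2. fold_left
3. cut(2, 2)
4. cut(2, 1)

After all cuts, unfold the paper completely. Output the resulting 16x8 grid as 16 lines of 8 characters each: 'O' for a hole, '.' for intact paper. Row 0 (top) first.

Answer: ........
........
.OO..OO.
........
........
........
........
........
........
........
........
........
........
.OO..OO.
........
........

Derivation:
Op 1 fold_up: fold axis h@8; visible region now rows[0,8) x cols[0,8) = 8x8
Op 2 fold_left: fold axis v@4; visible region now rows[0,8) x cols[0,4) = 8x4
Op 3 cut(2, 2): punch at orig (2,2); cuts so far [(2, 2)]; region rows[0,8) x cols[0,4) = 8x4
Op 4 cut(2, 1): punch at orig (2,1); cuts so far [(2, 1), (2, 2)]; region rows[0,8) x cols[0,4) = 8x4
Unfold 1 (reflect across v@4): 4 holes -> [(2, 1), (2, 2), (2, 5), (2, 6)]
Unfold 2 (reflect across h@8): 8 holes -> [(2, 1), (2, 2), (2, 5), (2, 6), (13, 1), (13, 2), (13, 5), (13, 6)]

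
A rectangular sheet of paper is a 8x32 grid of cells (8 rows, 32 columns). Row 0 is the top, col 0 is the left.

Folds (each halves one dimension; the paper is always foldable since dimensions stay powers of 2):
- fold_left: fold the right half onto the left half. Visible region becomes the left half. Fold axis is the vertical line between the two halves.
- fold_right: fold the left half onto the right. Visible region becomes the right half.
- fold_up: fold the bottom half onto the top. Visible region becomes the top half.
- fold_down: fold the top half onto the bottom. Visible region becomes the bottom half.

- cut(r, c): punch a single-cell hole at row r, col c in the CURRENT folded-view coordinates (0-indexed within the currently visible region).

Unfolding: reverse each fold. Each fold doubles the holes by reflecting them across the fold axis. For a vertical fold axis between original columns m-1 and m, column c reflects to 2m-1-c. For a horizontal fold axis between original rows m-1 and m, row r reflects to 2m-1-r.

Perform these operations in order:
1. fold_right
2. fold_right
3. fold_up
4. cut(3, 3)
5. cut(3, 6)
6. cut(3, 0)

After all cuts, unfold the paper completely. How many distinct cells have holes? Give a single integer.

Answer: 24

Derivation:
Op 1 fold_right: fold axis v@16; visible region now rows[0,8) x cols[16,32) = 8x16
Op 2 fold_right: fold axis v@24; visible region now rows[0,8) x cols[24,32) = 8x8
Op 3 fold_up: fold axis h@4; visible region now rows[0,4) x cols[24,32) = 4x8
Op 4 cut(3, 3): punch at orig (3,27); cuts so far [(3, 27)]; region rows[0,4) x cols[24,32) = 4x8
Op 5 cut(3, 6): punch at orig (3,30); cuts so far [(3, 27), (3, 30)]; region rows[0,4) x cols[24,32) = 4x8
Op 6 cut(3, 0): punch at orig (3,24); cuts so far [(3, 24), (3, 27), (3, 30)]; region rows[0,4) x cols[24,32) = 4x8
Unfold 1 (reflect across h@4): 6 holes -> [(3, 24), (3, 27), (3, 30), (4, 24), (4, 27), (4, 30)]
Unfold 2 (reflect across v@24): 12 holes -> [(3, 17), (3, 20), (3, 23), (3, 24), (3, 27), (3, 30), (4, 17), (4, 20), (4, 23), (4, 24), (4, 27), (4, 30)]
Unfold 3 (reflect across v@16): 24 holes -> [(3, 1), (3, 4), (3, 7), (3, 8), (3, 11), (3, 14), (3, 17), (3, 20), (3, 23), (3, 24), (3, 27), (3, 30), (4, 1), (4, 4), (4, 7), (4, 8), (4, 11), (4, 14), (4, 17), (4, 20), (4, 23), (4, 24), (4, 27), (4, 30)]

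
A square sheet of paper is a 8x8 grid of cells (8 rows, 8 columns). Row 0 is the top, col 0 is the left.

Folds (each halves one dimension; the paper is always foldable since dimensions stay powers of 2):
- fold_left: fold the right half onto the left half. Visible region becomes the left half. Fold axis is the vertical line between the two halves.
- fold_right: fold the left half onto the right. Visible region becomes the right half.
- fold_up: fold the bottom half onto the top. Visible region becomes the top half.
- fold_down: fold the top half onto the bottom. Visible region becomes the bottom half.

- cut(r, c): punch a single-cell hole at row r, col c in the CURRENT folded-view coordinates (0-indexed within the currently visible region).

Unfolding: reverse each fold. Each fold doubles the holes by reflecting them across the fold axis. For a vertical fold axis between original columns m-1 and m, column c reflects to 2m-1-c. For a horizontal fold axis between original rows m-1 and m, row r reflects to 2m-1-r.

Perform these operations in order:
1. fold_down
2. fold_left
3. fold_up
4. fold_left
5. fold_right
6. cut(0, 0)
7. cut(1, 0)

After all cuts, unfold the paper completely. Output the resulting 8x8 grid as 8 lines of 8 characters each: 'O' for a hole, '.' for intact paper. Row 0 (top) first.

Op 1 fold_down: fold axis h@4; visible region now rows[4,8) x cols[0,8) = 4x8
Op 2 fold_left: fold axis v@4; visible region now rows[4,8) x cols[0,4) = 4x4
Op 3 fold_up: fold axis h@6; visible region now rows[4,6) x cols[0,4) = 2x4
Op 4 fold_left: fold axis v@2; visible region now rows[4,6) x cols[0,2) = 2x2
Op 5 fold_right: fold axis v@1; visible region now rows[4,6) x cols[1,2) = 2x1
Op 6 cut(0, 0): punch at orig (4,1); cuts so far [(4, 1)]; region rows[4,6) x cols[1,2) = 2x1
Op 7 cut(1, 0): punch at orig (5,1); cuts so far [(4, 1), (5, 1)]; region rows[4,6) x cols[1,2) = 2x1
Unfold 1 (reflect across v@1): 4 holes -> [(4, 0), (4, 1), (5, 0), (5, 1)]
Unfold 2 (reflect across v@2): 8 holes -> [(4, 0), (4, 1), (4, 2), (4, 3), (5, 0), (5, 1), (5, 2), (5, 3)]
Unfold 3 (reflect across h@6): 16 holes -> [(4, 0), (4, 1), (4, 2), (4, 3), (5, 0), (5, 1), (5, 2), (5, 3), (6, 0), (6, 1), (6, 2), (6, 3), (7, 0), (7, 1), (7, 2), (7, 3)]
Unfold 4 (reflect across v@4): 32 holes -> [(4, 0), (4, 1), (4, 2), (4, 3), (4, 4), (4, 5), (4, 6), (4, 7), (5, 0), (5, 1), (5, 2), (5, 3), (5, 4), (5, 5), (5, 6), (5, 7), (6, 0), (6, 1), (6, 2), (6, 3), (6, 4), (6, 5), (6, 6), (6, 7), (7, 0), (7, 1), (7, 2), (7, 3), (7, 4), (7, 5), (7, 6), (7, 7)]
Unfold 5 (reflect across h@4): 64 holes -> [(0, 0), (0, 1), (0, 2), (0, 3), (0, 4), (0, 5), (0, 6), (0, 7), (1, 0), (1, 1), (1, 2), (1, 3), (1, 4), (1, 5), (1, 6), (1, 7), (2, 0), (2, 1), (2, 2), (2, 3), (2, 4), (2, 5), (2, 6), (2, 7), (3, 0), (3, 1), (3, 2), (3, 3), (3, 4), (3, 5), (3, 6), (3, 7), (4, 0), (4, 1), (4, 2), (4, 3), (4, 4), (4, 5), (4, 6), (4, 7), (5, 0), (5, 1), (5, 2), (5, 3), (5, 4), (5, 5), (5, 6), (5, 7), (6, 0), (6, 1), (6, 2), (6, 3), (6, 4), (6, 5), (6, 6), (6, 7), (7, 0), (7, 1), (7, 2), (7, 3), (7, 4), (7, 5), (7, 6), (7, 7)]

Answer: OOOOOOOO
OOOOOOOO
OOOOOOOO
OOOOOOOO
OOOOOOOO
OOOOOOOO
OOOOOOOO
OOOOOOOO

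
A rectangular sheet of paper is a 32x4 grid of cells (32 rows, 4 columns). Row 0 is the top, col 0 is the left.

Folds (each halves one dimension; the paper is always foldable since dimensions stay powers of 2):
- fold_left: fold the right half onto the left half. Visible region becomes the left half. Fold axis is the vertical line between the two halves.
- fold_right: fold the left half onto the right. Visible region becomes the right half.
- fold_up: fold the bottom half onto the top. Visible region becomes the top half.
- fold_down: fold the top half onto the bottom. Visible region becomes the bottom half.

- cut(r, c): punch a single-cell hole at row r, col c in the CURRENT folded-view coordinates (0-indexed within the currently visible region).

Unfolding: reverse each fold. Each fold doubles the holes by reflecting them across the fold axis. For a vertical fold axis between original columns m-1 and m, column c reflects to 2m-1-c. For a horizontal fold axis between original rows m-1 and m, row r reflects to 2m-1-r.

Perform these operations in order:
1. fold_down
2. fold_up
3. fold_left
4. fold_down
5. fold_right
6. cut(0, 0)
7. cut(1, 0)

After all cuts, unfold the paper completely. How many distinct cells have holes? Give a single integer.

Answer: 64

Derivation:
Op 1 fold_down: fold axis h@16; visible region now rows[16,32) x cols[0,4) = 16x4
Op 2 fold_up: fold axis h@24; visible region now rows[16,24) x cols[0,4) = 8x4
Op 3 fold_left: fold axis v@2; visible region now rows[16,24) x cols[0,2) = 8x2
Op 4 fold_down: fold axis h@20; visible region now rows[20,24) x cols[0,2) = 4x2
Op 5 fold_right: fold axis v@1; visible region now rows[20,24) x cols[1,2) = 4x1
Op 6 cut(0, 0): punch at orig (20,1); cuts so far [(20, 1)]; region rows[20,24) x cols[1,2) = 4x1
Op 7 cut(1, 0): punch at orig (21,1); cuts so far [(20, 1), (21, 1)]; region rows[20,24) x cols[1,2) = 4x1
Unfold 1 (reflect across v@1): 4 holes -> [(20, 0), (20, 1), (21, 0), (21, 1)]
Unfold 2 (reflect across h@20): 8 holes -> [(18, 0), (18, 1), (19, 0), (19, 1), (20, 0), (20, 1), (21, 0), (21, 1)]
Unfold 3 (reflect across v@2): 16 holes -> [(18, 0), (18, 1), (18, 2), (18, 3), (19, 0), (19, 1), (19, 2), (19, 3), (20, 0), (20, 1), (20, 2), (20, 3), (21, 0), (21, 1), (21, 2), (21, 3)]
Unfold 4 (reflect across h@24): 32 holes -> [(18, 0), (18, 1), (18, 2), (18, 3), (19, 0), (19, 1), (19, 2), (19, 3), (20, 0), (20, 1), (20, 2), (20, 3), (21, 0), (21, 1), (21, 2), (21, 3), (26, 0), (26, 1), (26, 2), (26, 3), (27, 0), (27, 1), (27, 2), (27, 3), (28, 0), (28, 1), (28, 2), (28, 3), (29, 0), (29, 1), (29, 2), (29, 3)]
Unfold 5 (reflect across h@16): 64 holes -> [(2, 0), (2, 1), (2, 2), (2, 3), (3, 0), (3, 1), (3, 2), (3, 3), (4, 0), (4, 1), (4, 2), (4, 3), (5, 0), (5, 1), (5, 2), (5, 3), (10, 0), (10, 1), (10, 2), (10, 3), (11, 0), (11, 1), (11, 2), (11, 3), (12, 0), (12, 1), (12, 2), (12, 3), (13, 0), (13, 1), (13, 2), (13, 3), (18, 0), (18, 1), (18, 2), (18, 3), (19, 0), (19, 1), (19, 2), (19, 3), (20, 0), (20, 1), (20, 2), (20, 3), (21, 0), (21, 1), (21, 2), (21, 3), (26, 0), (26, 1), (26, 2), (26, 3), (27, 0), (27, 1), (27, 2), (27, 3), (28, 0), (28, 1), (28, 2), (28, 3), (29, 0), (29, 1), (29, 2), (29, 3)]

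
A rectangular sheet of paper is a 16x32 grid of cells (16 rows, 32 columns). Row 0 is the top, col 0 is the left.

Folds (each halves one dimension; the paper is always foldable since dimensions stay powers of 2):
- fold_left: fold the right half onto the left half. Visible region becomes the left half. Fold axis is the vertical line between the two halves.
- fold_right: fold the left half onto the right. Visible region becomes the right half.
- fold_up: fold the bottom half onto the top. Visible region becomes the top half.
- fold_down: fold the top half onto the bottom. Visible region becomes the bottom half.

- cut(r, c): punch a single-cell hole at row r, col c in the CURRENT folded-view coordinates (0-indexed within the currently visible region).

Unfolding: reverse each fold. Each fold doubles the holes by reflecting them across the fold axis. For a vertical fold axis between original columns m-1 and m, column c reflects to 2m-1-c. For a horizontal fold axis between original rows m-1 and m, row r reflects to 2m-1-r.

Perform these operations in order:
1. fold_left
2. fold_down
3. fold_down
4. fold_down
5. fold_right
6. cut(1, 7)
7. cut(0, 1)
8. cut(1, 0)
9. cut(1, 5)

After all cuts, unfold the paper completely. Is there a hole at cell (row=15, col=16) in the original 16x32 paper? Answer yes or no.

Op 1 fold_left: fold axis v@16; visible region now rows[0,16) x cols[0,16) = 16x16
Op 2 fold_down: fold axis h@8; visible region now rows[8,16) x cols[0,16) = 8x16
Op 3 fold_down: fold axis h@12; visible region now rows[12,16) x cols[0,16) = 4x16
Op 4 fold_down: fold axis h@14; visible region now rows[14,16) x cols[0,16) = 2x16
Op 5 fold_right: fold axis v@8; visible region now rows[14,16) x cols[8,16) = 2x8
Op 6 cut(1, 7): punch at orig (15,15); cuts so far [(15, 15)]; region rows[14,16) x cols[8,16) = 2x8
Op 7 cut(0, 1): punch at orig (14,9); cuts so far [(14, 9), (15, 15)]; region rows[14,16) x cols[8,16) = 2x8
Op 8 cut(1, 0): punch at orig (15,8); cuts so far [(14, 9), (15, 8), (15, 15)]; region rows[14,16) x cols[8,16) = 2x8
Op 9 cut(1, 5): punch at orig (15,13); cuts so far [(14, 9), (15, 8), (15, 13), (15, 15)]; region rows[14,16) x cols[8,16) = 2x8
Unfold 1 (reflect across v@8): 8 holes -> [(14, 6), (14, 9), (15, 0), (15, 2), (15, 7), (15, 8), (15, 13), (15, 15)]
Unfold 2 (reflect across h@14): 16 holes -> [(12, 0), (12, 2), (12, 7), (12, 8), (12, 13), (12, 15), (13, 6), (13, 9), (14, 6), (14, 9), (15, 0), (15, 2), (15, 7), (15, 8), (15, 13), (15, 15)]
Unfold 3 (reflect across h@12): 32 holes -> [(8, 0), (8, 2), (8, 7), (8, 8), (8, 13), (8, 15), (9, 6), (9, 9), (10, 6), (10, 9), (11, 0), (11, 2), (11, 7), (11, 8), (11, 13), (11, 15), (12, 0), (12, 2), (12, 7), (12, 8), (12, 13), (12, 15), (13, 6), (13, 9), (14, 6), (14, 9), (15, 0), (15, 2), (15, 7), (15, 8), (15, 13), (15, 15)]
Unfold 4 (reflect across h@8): 64 holes -> [(0, 0), (0, 2), (0, 7), (0, 8), (0, 13), (0, 15), (1, 6), (1, 9), (2, 6), (2, 9), (3, 0), (3, 2), (3, 7), (3, 8), (3, 13), (3, 15), (4, 0), (4, 2), (4, 7), (4, 8), (4, 13), (4, 15), (5, 6), (5, 9), (6, 6), (6, 9), (7, 0), (7, 2), (7, 7), (7, 8), (7, 13), (7, 15), (8, 0), (8, 2), (8, 7), (8, 8), (8, 13), (8, 15), (9, 6), (9, 9), (10, 6), (10, 9), (11, 0), (11, 2), (11, 7), (11, 8), (11, 13), (11, 15), (12, 0), (12, 2), (12, 7), (12, 8), (12, 13), (12, 15), (13, 6), (13, 9), (14, 6), (14, 9), (15, 0), (15, 2), (15, 7), (15, 8), (15, 13), (15, 15)]
Unfold 5 (reflect across v@16): 128 holes -> [(0, 0), (0, 2), (0, 7), (0, 8), (0, 13), (0, 15), (0, 16), (0, 18), (0, 23), (0, 24), (0, 29), (0, 31), (1, 6), (1, 9), (1, 22), (1, 25), (2, 6), (2, 9), (2, 22), (2, 25), (3, 0), (3, 2), (3, 7), (3, 8), (3, 13), (3, 15), (3, 16), (3, 18), (3, 23), (3, 24), (3, 29), (3, 31), (4, 0), (4, 2), (4, 7), (4, 8), (4, 13), (4, 15), (4, 16), (4, 18), (4, 23), (4, 24), (4, 29), (4, 31), (5, 6), (5, 9), (5, 22), (5, 25), (6, 6), (6, 9), (6, 22), (6, 25), (7, 0), (7, 2), (7, 7), (7, 8), (7, 13), (7, 15), (7, 16), (7, 18), (7, 23), (7, 24), (7, 29), (7, 31), (8, 0), (8, 2), (8, 7), (8, 8), (8, 13), (8, 15), (8, 16), (8, 18), (8, 23), (8, 24), (8, 29), (8, 31), (9, 6), (9, 9), (9, 22), (9, 25), (10, 6), (10, 9), (10, 22), (10, 25), (11, 0), (11, 2), (11, 7), (11, 8), (11, 13), (11, 15), (11, 16), (11, 18), (11, 23), (11, 24), (11, 29), (11, 31), (12, 0), (12, 2), (12, 7), (12, 8), (12, 13), (12, 15), (12, 16), (12, 18), (12, 23), (12, 24), (12, 29), (12, 31), (13, 6), (13, 9), (13, 22), (13, 25), (14, 6), (14, 9), (14, 22), (14, 25), (15, 0), (15, 2), (15, 7), (15, 8), (15, 13), (15, 15), (15, 16), (15, 18), (15, 23), (15, 24), (15, 29), (15, 31)]
Holes: [(0, 0), (0, 2), (0, 7), (0, 8), (0, 13), (0, 15), (0, 16), (0, 18), (0, 23), (0, 24), (0, 29), (0, 31), (1, 6), (1, 9), (1, 22), (1, 25), (2, 6), (2, 9), (2, 22), (2, 25), (3, 0), (3, 2), (3, 7), (3, 8), (3, 13), (3, 15), (3, 16), (3, 18), (3, 23), (3, 24), (3, 29), (3, 31), (4, 0), (4, 2), (4, 7), (4, 8), (4, 13), (4, 15), (4, 16), (4, 18), (4, 23), (4, 24), (4, 29), (4, 31), (5, 6), (5, 9), (5, 22), (5, 25), (6, 6), (6, 9), (6, 22), (6, 25), (7, 0), (7, 2), (7, 7), (7, 8), (7, 13), (7, 15), (7, 16), (7, 18), (7, 23), (7, 24), (7, 29), (7, 31), (8, 0), (8, 2), (8, 7), (8, 8), (8, 13), (8, 15), (8, 16), (8, 18), (8, 23), (8, 24), (8, 29), (8, 31), (9, 6), (9, 9), (9, 22), (9, 25), (10, 6), (10, 9), (10, 22), (10, 25), (11, 0), (11, 2), (11, 7), (11, 8), (11, 13), (11, 15), (11, 16), (11, 18), (11, 23), (11, 24), (11, 29), (11, 31), (12, 0), (12, 2), (12, 7), (12, 8), (12, 13), (12, 15), (12, 16), (12, 18), (12, 23), (12, 24), (12, 29), (12, 31), (13, 6), (13, 9), (13, 22), (13, 25), (14, 6), (14, 9), (14, 22), (14, 25), (15, 0), (15, 2), (15, 7), (15, 8), (15, 13), (15, 15), (15, 16), (15, 18), (15, 23), (15, 24), (15, 29), (15, 31)]

Answer: yes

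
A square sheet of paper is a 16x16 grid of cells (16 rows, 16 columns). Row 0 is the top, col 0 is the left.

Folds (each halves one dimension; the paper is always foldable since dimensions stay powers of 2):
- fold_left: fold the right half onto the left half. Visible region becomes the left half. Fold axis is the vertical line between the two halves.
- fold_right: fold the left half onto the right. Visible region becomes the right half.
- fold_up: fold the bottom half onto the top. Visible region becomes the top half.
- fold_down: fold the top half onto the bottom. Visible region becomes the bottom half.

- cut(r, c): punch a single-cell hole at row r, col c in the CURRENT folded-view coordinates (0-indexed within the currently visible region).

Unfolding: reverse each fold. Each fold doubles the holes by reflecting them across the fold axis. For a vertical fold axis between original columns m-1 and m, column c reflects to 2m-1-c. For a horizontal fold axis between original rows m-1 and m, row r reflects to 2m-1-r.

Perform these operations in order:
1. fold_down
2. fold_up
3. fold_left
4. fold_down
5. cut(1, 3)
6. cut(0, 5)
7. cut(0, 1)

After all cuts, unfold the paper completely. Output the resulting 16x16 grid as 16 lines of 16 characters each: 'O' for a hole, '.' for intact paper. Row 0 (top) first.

Answer: ...O........O...
.O...O....O...O.
.O...O....O...O.
...O........O...
...O........O...
.O...O....O...O.
.O...O....O...O.
...O........O...
...O........O...
.O...O....O...O.
.O...O....O...O.
...O........O...
...O........O...
.O...O....O...O.
.O...O....O...O.
...O........O...

Derivation:
Op 1 fold_down: fold axis h@8; visible region now rows[8,16) x cols[0,16) = 8x16
Op 2 fold_up: fold axis h@12; visible region now rows[8,12) x cols[0,16) = 4x16
Op 3 fold_left: fold axis v@8; visible region now rows[8,12) x cols[0,8) = 4x8
Op 4 fold_down: fold axis h@10; visible region now rows[10,12) x cols[0,8) = 2x8
Op 5 cut(1, 3): punch at orig (11,3); cuts so far [(11, 3)]; region rows[10,12) x cols[0,8) = 2x8
Op 6 cut(0, 5): punch at orig (10,5); cuts so far [(10, 5), (11, 3)]; region rows[10,12) x cols[0,8) = 2x8
Op 7 cut(0, 1): punch at orig (10,1); cuts so far [(10, 1), (10, 5), (11, 3)]; region rows[10,12) x cols[0,8) = 2x8
Unfold 1 (reflect across h@10): 6 holes -> [(8, 3), (9, 1), (9, 5), (10, 1), (10, 5), (11, 3)]
Unfold 2 (reflect across v@8): 12 holes -> [(8, 3), (8, 12), (9, 1), (9, 5), (9, 10), (9, 14), (10, 1), (10, 5), (10, 10), (10, 14), (11, 3), (11, 12)]
Unfold 3 (reflect across h@12): 24 holes -> [(8, 3), (8, 12), (9, 1), (9, 5), (9, 10), (9, 14), (10, 1), (10, 5), (10, 10), (10, 14), (11, 3), (11, 12), (12, 3), (12, 12), (13, 1), (13, 5), (13, 10), (13, 14), (14, 1), (14, 5), (14, 10), (14, 14), (15, 3), (15, 12)]
Unfold 4 (reflect across h@8): 48 holes -> [(0, 3), (0, 12), (1, 1), (1, 5), (1, 10), (1, 14), (2, 1), (2, 5), (2, 10), (2, 14), (3, 3), (3, 12), (4, 3), (4, 12), (5, 1), (5, 5), (5, 10), (5, 14), (6, 1), (6, 5), (6, 10), (6, 14), (7, 3), (7, 12), (8, 3), (8, 12), (9, 1), (9, 5), (9, 10), (9, 14), (10, 1), (10, 5), (10, 10), (10, 14), (11, 3), (11, 12), (12, 3), (12, 12), (13, 1), (13, 5), (13, 10), (13, 14), (14, 1), (14, 5), (14, 10), (14, 14), (15, 3), (15, 12)]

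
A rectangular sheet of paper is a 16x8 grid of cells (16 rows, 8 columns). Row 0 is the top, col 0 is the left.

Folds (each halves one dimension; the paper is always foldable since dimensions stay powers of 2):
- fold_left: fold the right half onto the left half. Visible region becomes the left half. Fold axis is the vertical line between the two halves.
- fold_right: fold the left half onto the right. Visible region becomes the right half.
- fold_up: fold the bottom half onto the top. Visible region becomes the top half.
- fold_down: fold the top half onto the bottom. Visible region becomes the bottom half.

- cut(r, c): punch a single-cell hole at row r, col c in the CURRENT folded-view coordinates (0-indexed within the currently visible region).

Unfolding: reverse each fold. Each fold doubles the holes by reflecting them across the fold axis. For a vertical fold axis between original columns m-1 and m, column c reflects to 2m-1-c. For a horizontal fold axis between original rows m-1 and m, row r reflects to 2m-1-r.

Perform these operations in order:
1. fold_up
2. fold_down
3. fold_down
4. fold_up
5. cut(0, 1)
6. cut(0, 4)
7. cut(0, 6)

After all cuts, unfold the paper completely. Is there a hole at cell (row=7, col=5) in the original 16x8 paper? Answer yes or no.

Op 1 fold_up: fold axis h@8; visible region now rows[0,8) x cols[0,8) = 8x8
Op 2 fold_down: fold axis h@4; visible region now rows[4,8) x cols[0,8) = 4x8
Op 3 fold_down: fold axis h@6; visible region now rows[6,8) x cols[0,8) = 2x8
Op 4 fold_up: fold axis h@7; visible region now rows[6,7) x cols[0,8) = 1x8
Op 5 cut(0, 1): punch at orig (6,1); cuts so far [(6, 1)]; region rows[6,7) x cols[0,8) = 1x8
Op 6 cut(0, 4): punch at orig (6,4); cuts so far [(6, 1), (6, 4)]; region rows[6,7) x cols[0,8) = 1x8
Op 7 cut(0, 6): punch at orig (6,6); cuts so far [(6, 1), (6, 4), (6, 6)]; region rows[6,7) x cols[0,8) = 1x8
Unfold 1 (reflect across h@7): 6 holes -> [(6, 1), (6, 4), (6, 6), (7, 1), (7, 4), (7, 6)]
Unfold 2 (reflect across h@6): 12 holes -> [(4, 1), (4, 4), (4, 6), (5, 1), (5, 4), (5, 6), (6, 1), (6, 4), (6, 6), (7, 1), (7, 4), (7, 6)]
Unfold 3 (reflect across h@4): 24 holes -> [(0, 1), (0, 4), (0, 6), (1, 1), (1, 4), (1, 6), (2, 1), (2, 4), (2, 6), (3, 1), (3, 4), (3, 6), (4, 1), (4, 4), (4, 6), (5, 1), (5, 4), (5, 6), (6, 1), (6, 4), (6, 6), (7, 1), (7, 4), (7, 6)]
Unfold 4 (reflect across h@8): 48 holes -> [(0, 1), (0, 4), (0, 6), (1, 1), (1, 4), (1, 6), (2, 1), (2, 4), (2, 6), (3, 1), (3, 4), (3, 6), (4, 1), (4, 4), (4, 6), (5, 1), (5, 4), (5, 6), (6, 1), (6, 4), (6, 6), (7, 1), (7, 4), (7, 6), (8, 1), (8, 4), (8, 6), (9, 1), (9, 4), (9, 6), (10, 1), (10, 4), (10, 6), (11, 1), (11, 4), (11, 6), (12, 1), (12, 4), (12, 6), (13, 1), (13, 4), (13, 6), (14, 1), (14, 4), (14, 6), (15, 1), (15, 4), (15, 6)]
Holes: [(0, 1), (0, 4), (0, 6), (1, 1), (1, 4), (1, 6), (2, 1), (2, 4), (2, 6), (3, 1), (3, 4), (3, 6), (4, 1), (4, 4), (4, 6), (5, 1), (5, 4), (5, 6), (6, 1), (6, 4), (6, 6), (7, 1), (7, 4), (7, 6), (8, 1), (8, 4), (8, 6), (9, 1), (9, 4), (9, 6), (10, 1), (10, 4), (10, 6), (11, 1), (11, 4), (11, 6), (12, 1), (12, 4), (12, 6), (13, 1), (13, 4), (13, 6), (14, 1), (14, 4), (14, 6), (15, 1), (15, 4), (15, 6)]

Answer: no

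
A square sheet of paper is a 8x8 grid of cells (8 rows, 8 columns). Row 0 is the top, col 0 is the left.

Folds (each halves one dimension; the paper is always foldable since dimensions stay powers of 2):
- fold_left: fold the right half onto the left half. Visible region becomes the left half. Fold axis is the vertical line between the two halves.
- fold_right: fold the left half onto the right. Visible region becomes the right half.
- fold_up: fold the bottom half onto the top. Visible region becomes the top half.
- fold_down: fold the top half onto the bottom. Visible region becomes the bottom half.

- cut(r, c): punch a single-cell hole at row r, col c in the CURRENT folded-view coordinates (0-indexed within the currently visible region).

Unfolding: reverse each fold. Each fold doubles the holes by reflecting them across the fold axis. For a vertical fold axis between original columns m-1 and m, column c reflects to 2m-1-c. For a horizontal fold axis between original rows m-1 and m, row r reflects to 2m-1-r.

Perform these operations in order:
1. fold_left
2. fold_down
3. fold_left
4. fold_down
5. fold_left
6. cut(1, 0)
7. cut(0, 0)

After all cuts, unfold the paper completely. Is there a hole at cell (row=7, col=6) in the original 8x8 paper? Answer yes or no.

Answer: yes

Derivation:
Op 1 fold_left: fold axis v@4; visible region now rows[0,8) x cols[0,4) = 8x4
Op 2 fold_down: fold axis h@4; visible region now rows[4,8) x cols[0,4) = 4x4
Op 3 fold_left: fold axis v@2; visible region now rows[4,8) x cols[0,2) = 4x2
Op 4 fold_down: fold axis h@6; visible region now rows[6,8) x cols[0,2) = 2x2
Op 5 fold_left: fold axis v@1; visible region now rows[6,8) x cols[0,1) = 2x1
Op 6 cut(1, 0): punch at orig (7,0); cuts so far [(7, 0)]; region rows[6,8) x cols[0,1) = 2x1
Op 7 cut(0, 0): punch at orig (6,0); cuts so far [(6, 0), (7, 0)]; region rows[6,8) x cols[0,1) = 2x1
Unfold 1 (reflect across v@1): 4 holes -> [(6, 0), (6, 1), (7, 0), (7, 1)]
Unfold 2 (reflect across h@6): 8 holes -> [(4, 0), (4, 1), (5, 0), (5, 1), (6, 0), (6, 1), (7, 0), (7, 1)]
Unfold 3 (reflect across v@2): 16 holes -> [(4, 0), (4, 1), (4, 2), (4, 3), (5, 0), (5, 1), (5, 2), (5, 3), (6, 0), (6, 1), (6, 2), (6, 3), (7, 0), (7, 1), (7, 2), (7, 3)]
Unfold 4 (reflect across h@4): 32 holes -> [(0, 0), (0, 1), (0, 2), (0, 3), (1, 0), (1, 1), (1, 2), (1, 3), (2, 0), (2, 1), (2, 2), (2, 3), (3, 0), (3, 1), (3, 2), (3, 3), (4, 0), (4, 1), (4, 2), (4, 3), (5, 0), (5, 1), (5, 2), (5, 3), (6, 0), (6, 1), (6, 2), (6, 3), (7, 0), (7, 1), (7, 2), (7, 3)]
Unfold 5 (reflect across v@4): 64 holes -> [(0, 0), (0, 1), (0, 2), (0, 3), (0, 4), (0, 5), (0, 6), (0, 7), (1, 0), (1, 1), (1, 2), (1, 3), (1, 4), (1, 5), (1, 6), (1, 7), (2, 0), (2, 1), (2, 2), (2, 3), (2, 4), (2, 5), (2, 6), (2, 7), (3, 0), (3, 1), (3, 2), (3, 3), (3, 4), (3, 5), (3, 6), (3, 7), (4, 0), (4, 1), (4, 2), (4, 3), (4, 4), (4, 5), (4, 6), (4, 7), (5, 0), (5, 1), (5, 2), (5, 3), (5, 4), (5, 5), (5, 6), (5, 7), (6, 0), (6, 1), (6, 2), (6, 3), (6, 4), (6, 5), (6, 6), (6, 7), (7, 0), (7, 1), (7, 2), (7, 3), (7, 4), (7, 5), (7, 6), (7, 7)]
Holes: [(0, 0), (0, 1), (0, 2), (0, 3), (0, 4), (0, 5), (0, 6), (0, 7), (1, 0), (1, 1), (1, 2), (1, 3), (1, 4), (1, 5), (1, 6), (1, 7), (2, 0), (2, 1), (2, 2), (2, 3), (2, 4), (2, 5), (2, 6), (2, 7), (3, 0), (3, 1), (3, 2), (3, 3), (3, 4), (3, 5), (3, 6), (3, 7), (4, 0), (4, 1), (4, 2), (4, 3), (4, 4), (4, 5), (4, 6), (4, 7), (5, 0), (5, 1), (5, 2), (5, 3), (5, 4), (5, 5), (5, 6), (5, 7), (6, 0), (6, 1), (6, 2), (6, 3), (6, 4), (6, 5), (6, 6), (6, 7), (7, 0), (7, 1), (7, 2), (7, 3), (7, 4), (7, 5), (7, 6), (7, 7)]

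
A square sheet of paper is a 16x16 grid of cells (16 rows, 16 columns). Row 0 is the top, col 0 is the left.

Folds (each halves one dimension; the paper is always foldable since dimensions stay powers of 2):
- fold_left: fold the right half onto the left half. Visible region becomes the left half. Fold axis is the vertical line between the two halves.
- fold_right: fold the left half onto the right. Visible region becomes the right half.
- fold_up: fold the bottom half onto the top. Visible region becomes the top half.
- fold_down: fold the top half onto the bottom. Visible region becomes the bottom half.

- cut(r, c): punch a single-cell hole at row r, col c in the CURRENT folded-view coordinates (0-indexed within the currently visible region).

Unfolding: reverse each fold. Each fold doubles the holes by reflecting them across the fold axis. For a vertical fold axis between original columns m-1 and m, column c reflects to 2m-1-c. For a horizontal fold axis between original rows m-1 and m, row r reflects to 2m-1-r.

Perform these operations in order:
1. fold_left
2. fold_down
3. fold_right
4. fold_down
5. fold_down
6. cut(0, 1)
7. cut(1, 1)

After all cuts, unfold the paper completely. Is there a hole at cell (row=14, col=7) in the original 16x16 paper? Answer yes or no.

Answer: no

Derivation:
Op 1 fold_left: fold axis v@8; visible region now rows[0,16) x cols[0,8) = 16x8
Op 2 fold_down: fold axis h@8; visible region now rows[8,16) x cols[0,8) = 8x8
Op 3 fold_right: fold axis v@4; visible region now rows[8,16) x cols[4,8) = 8x4
Op 4 fold_down: fold axis h@12; visible region now rows[12,16) x cols[4,8) = 4x4
Op 5 fold_down: fold axis h@14; visible region now rows[14,16) x cols[4,8) = 2x4
Op 6 cut(0, 1): punch at orig (14,5); cuts so far [(14, 5)]; region rows[14,16) x cols[4,8) = 2x4
Op 7 cut(1, 1): punch at orig (15,5); cuts so far [(14, 5), (15, 5)]; region rows[14,16) x cols[4,8) = 2x4
Unfold 1 (reflect across h@14): 4 holes -> [(12, 5), (13, 5), (14, 5), (15, 5)]
Unfold 2 (reflect across h@12): 8 holes -> [(8, 5), (9, 5), (10, 5), (11, 5), (12, 5), (13, 5), (14, 5), (15, 5)]
Unfold 3 (reflect across v@4): 16 holes -> [(8, 2), (8, 5), (9, 2), (9, 5), (10, 2), (10, 5), (11, 2), (11, 5), (12, 2), (12, 5), (13, 2), (13, 5), (14, 2), (14, 5), (15, 2), (15, 5)]
Unfold 4 (reflect across h@8): 32 holes -> [(0, 2), (0, 5), (1, 2), (1, 5), (2, 2), (2, 5), (3, 2), (3, 5), (4, 2), (4, 5), (5, 2), (5, 5), (6, 2), (6, 5), (7, 2), (7, 5), (8, 2), (8, 5), (9, 2), (9, 5), (10, 2), (10, 5), (11, 2), (11, 5), (12, 2), (12, 5), (13, 2), (13, 5), (14, 2), (14, 5), (15, 2), (15, 5)]
Unfold 5 (reflect across v@8): 64 holes -> [(0, 2), (0, 5), (0, 10), (0, 13), (1, 2), (1, 5), (1, 10), (1, 13), (2, 2), (2, 5), (2, 10), (2, 13), (3, 2), (3, 5), (3, 10), (3, 13), (4, 2), (4, 5), (4, 10), (4, 13), (5, 2), (5, 5), (5, 10), (5, 13), (6, 2), (6, 5), (6, 10), (6, 13), (7, 2), (7, 5), (7, 10), (7, 13), (8, 2), (8, 5), (8, 10), (8, 13), (9, 2), (9, 5), (9, 10), (9, 13), (10, 2), (10, 5), (10, 10), (10, 13), (11, 2), (11, 5), (11, 10), (11, 13), (12, 2), (12, 5), (12, 10), (12, 13), (13, 2), (13, 5), (13, 10), (13, 13), (14, 2), (14, 5), (14, 10), (14, 13), (15, 2), (15, 5), (15, 10), (15, 13)]
Holes: [(0, 2), (0, 5), (0, 10), (0, 13), (1, 2), (1, 5), (1, 10), (1, 13), (2, 2), (2, 5), (2, 10), (2, 13), (3, 2), (3, 5), (3, 10), (3, 13), (4, 2), (4, 5), (4, 10), (4, 13), (5, 2), (5, 5), (5, 10), (5, 13), (6, 2), (6, 5), (6, 10), (6, 13), (7, 2), (7, 5), (7, 10), (7, 13), (8, 2), (8, 5), (8, 10), (8, 13), (9, 2), (9, 5), (9, 10), (9, 13), (10, 2), (10, 5), (10, 10), (10, 13), (11, 2), (11, 5), (11, 10), (11, 13), (12, 2), (12, 5), (12, 10), (12, 13), (13, 2), (13, 5), (13, 10), (13, 13), (14, 2), (14, 5), (14, 10), (14, 13), (15, 2), (15, 5), (15, 10), (15, 13)]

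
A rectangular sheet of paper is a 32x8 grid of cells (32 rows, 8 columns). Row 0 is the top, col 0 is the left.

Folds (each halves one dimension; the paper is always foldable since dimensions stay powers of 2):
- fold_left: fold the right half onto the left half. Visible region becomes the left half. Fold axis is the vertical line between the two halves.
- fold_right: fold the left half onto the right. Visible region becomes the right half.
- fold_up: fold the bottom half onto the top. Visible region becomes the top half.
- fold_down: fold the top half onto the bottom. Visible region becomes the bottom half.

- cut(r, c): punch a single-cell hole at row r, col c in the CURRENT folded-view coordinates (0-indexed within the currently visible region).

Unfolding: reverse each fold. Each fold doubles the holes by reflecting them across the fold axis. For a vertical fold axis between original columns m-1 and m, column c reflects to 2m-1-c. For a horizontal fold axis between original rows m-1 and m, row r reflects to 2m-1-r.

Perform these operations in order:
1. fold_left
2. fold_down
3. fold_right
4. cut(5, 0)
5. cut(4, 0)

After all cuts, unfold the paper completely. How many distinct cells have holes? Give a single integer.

Op 1 fold_left: fold axis v@4; visible region now rows[0,32) x cols[0,4) = 32x4
Op 2 fold_down: fold axis h@16; visible region now rows[16,32) x cols[0,4) = 16x4
Op 3 fold_right: fold axis v@2; visible region now rows[16,32) x cols[2,4) = 16x2
Op 4 cut(5, 0): punch at orig (21,2); cuts so far [(21, 2)]; region rows[16,32) x cols[2,4) = 16x2
Op 5 cut(4, 0): punch at orig (20,2); cuts so far [(20, 2), (21, 2)]; region rows[16,32) x cols[2,4) = 16x2
Unfold 1 (reflect across v@2): 4 holes -> [(20, 1), (20, 2), (21, 1), (21, 2)]
Unfold 2 (reflect across h@16): 8 holes -> [(10, 1), (10, 2), (11, 1), (11, 2), (20, 1), (20, 2), (21, 1), (21, 2)]
Unfold 3 (reflect across v@4): 16 holes -> [(10, 1), (10, 2), (10, 5), (10, 6), (11, 1), (11, 2), (11, 5), (11, 6), (20, 1), (20, 2), (20, 5), (20, 6), (21, 1), (21, 2), (21, 5), (21, 6)]

Answer: 16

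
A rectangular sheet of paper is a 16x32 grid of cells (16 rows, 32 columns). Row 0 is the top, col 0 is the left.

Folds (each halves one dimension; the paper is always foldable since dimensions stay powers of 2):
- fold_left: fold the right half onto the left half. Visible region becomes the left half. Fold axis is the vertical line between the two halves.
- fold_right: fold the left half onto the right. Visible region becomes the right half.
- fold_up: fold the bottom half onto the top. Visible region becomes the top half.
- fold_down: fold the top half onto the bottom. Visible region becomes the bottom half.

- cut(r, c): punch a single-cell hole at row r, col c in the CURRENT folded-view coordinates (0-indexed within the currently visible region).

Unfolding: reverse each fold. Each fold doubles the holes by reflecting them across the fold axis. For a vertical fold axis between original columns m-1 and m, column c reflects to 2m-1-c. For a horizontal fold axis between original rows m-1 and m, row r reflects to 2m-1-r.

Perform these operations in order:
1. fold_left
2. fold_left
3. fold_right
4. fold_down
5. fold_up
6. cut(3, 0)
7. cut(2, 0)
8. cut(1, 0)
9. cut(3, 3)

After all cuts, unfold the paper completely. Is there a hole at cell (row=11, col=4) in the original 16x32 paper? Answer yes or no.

Op 1 fold_left: fold axis v@16; visible region now rows[0,16) x cols[0,16) = 16x16
Op 2 fold_left: fold axis v@8; visible region now rows[0,16) x cols[0,8) = 16x8
Op 3 fold_right: fold axis v@4; visible region now rows[0,16) x cols[4,8) = 16x4
Op 4 fold_down: fold axis h@8; visible region now rows[8,16) x cols[4,8) = 8x4
Op 5 fold_up: fold axis h@12; visible region now rows[8,12) x cols[4,8) = 4x4
Op 6 cut(3, 0): punch at orig (11,4); cuts so far [(11, 4)]; region rows[8,12) x cols[4,8) = 4x4
Op 7 cut(2, 0): punch at orig (10,4); cuts so far [(10, 4), (11, 4)]; region rows[8,12) x cols[4,8) = 4x4
Op 8 cut(1, 0): punch at orig (9,4); cuts so far [(9, 4), (10, 4), (11, 4)]; region rows[8,12) x cols[4,8) = 4x4
Op 9 cut(3, 3): punch at orig (11,7); cuts so far [(9, 4), (10, 4), (11, 4), (11, 7)]; region rows[8,12) x cols[4,8) = 4x4
Unfold 1 (reflect across h@12): 8 holes -> [(9, 4), (10, 4), (11, 4), (11, 7), (12, 4), (12, 7), (13, 4), (14, 4)]
Unfold 2 (reflect across h@8): 16 holes -> [(1, 4), (2, 4), (3, 4), (3, 7), (4, 4), (4, 7), (5, 4), (6, 4), (9, 4), (10, 4), (11, 4), (11, 7), (12, 4), (12, 7), (13, 4), (14, 4)]
Unfold 3 (reflect across v@4): 32 holes -> [(1, 3), (1, 4), (2, 3), (2, 4), (3, 0), (3, 3), (3, 4), (3, 7), (4, 0), (4, 3), (4, 4), (4, 7), (5, 3), (5, 4), (6, 3), (6, 4), (9, 3), (9, 4), (10, 3), (10, 4), (11, 0), (11, 3), (11, 4), (11, 7), (12, 0), (12, 3), (12, 4), (12, 7), (13, 3), (13, 4), (14, 3), (14, 4)]
Unfold 4 (reflect across v@8): 64 holes -> [(1, 3), (1, 4), (1, 11), (1, 12), (2, 3), (2, 4), (2, 11), (2, 12), (3, 0), (3, 3), (3, 4), (3, 7), (3, 8), (3, 11), (3, 12), (3, 15), (4, 0), (4, 3), (4, 4), (4, 7), (4, 8), (4, 11), (4, 12), (4, 15), (5, 3), (5, 4), (5, 11), (5, 12), (6, 3), (6, 4), (6, 11), (6, 12), (9, 3), (9, 4), (9, 11), (9, 12), (10, 3), (10, 4), (10, 11), (10, 12), (11, 0), (11, 3), (11, 4), (11, 7), (11, 8), (11, 11), (11, 12), (11, 15), (12, 0), (12, 3), (12, 4), (12, 7), (12, 8), (12, 11), (12, 12), (12, 15), (13, 3), (13, 4), (13, 11), (13, 12), (14, 3), (14, 4), (14, 11), (14, 12)]
Unfold 5 (reflect across v@16): 128 holes -> [(1, 3), (1, 4), (1, 11), (1, 12), (1, 19), (1, 20), (1, 27), (1, 28), (2, 3), (2, 4), (2, 11), (2, 12), (2, 19), (2, 20), (2, 27), (2, 28), (3, 0), (3, 3), (3, 4), (3, 7), (3, 8), (3, 11), (3, 12), (3, 15), (3, 16), (3, 19), (3, 20), (3, 23), (3, 24), (3, 27), (3, 28), (3, 31), (4, 0), (4, 3), (4, 4), (4, 7), (4, 8), (4, 11), (4, 12), (4, 15), (4, 16), (4, 19), (4, 20), (4, 23), (4, 24), (4, 27), (4, 28), (4, 31), (5, 3), (5, 4), (5, 11), (5, 12), (5, 19), (5, 20), (5, 27), (5, 28), (6, 3), (6, 4), (6, 11), (6, 12), (6, 19), (6, 20), (6, 27), (6, 28), (9, 3), (9, 4), (9, 11), (9, 12), (9, 19), (9, 20), (9, 27), (9, 28), (10, 3), (10, 4), (10, 11), (10, 12), (10, 19), (10, 20), (10, 27), (10, 28), (11, 0), (11, 3), (11, 4), (11, 7), (11, 8), (11, 11), (11, 12), (11, 15), (11, 16), (11, 19), (11, 20), (11, 23), (11, 24), (11, 27), (11, 28), (11, 31), (12, 0), (12, 3), (12, 4), (12, 7), (12, 8), (12, 11), (12, 12), (12, 15), (12, 16), (12, 19), (12, 20), (12, 23), (12, 24), (12, 27), (12, 28), (12, 31), (13, 3), (13, 4), (13, 11), (13, 12), (13, 19), (13, 20), (13, 27), (13, 28), (14, 3), (14, 4), (14, 11), (14, 12), (14, 19), (14, 20), (14, 27), (14, 28)]
Holes: [(1, 3), (1, 4), (1, 11), (1, 12), (1, 19), (1, 20), (1, 27), (1, 28), (2, 3), (2, 4), (2, 11), (2, 12), (2, 19), (2, 20), (2, 27), (2, 28), (3, 0), (3, 3), (3, 4), (3, 7), (3, 8), (3, 11), (3, 12), (3, 15), (3, 16), (3, 19), (3, 20), (3, 23), (3, 24), (3, 27), (3, 28), (3, 31), (4, 0), (4, 3), (4, 4), (4, 7), (4, 8), (4, 11), (4, 12), (4, 15), (4, 16), (4, 19), (4, 20), (4, 23), (4, 24), (4, 27), (4, 28), (4, 31), (5, 3), (5, 4), (5, 11), (5, 12), (5, 19), (5, 20), (5, 27), (5, 28), (6, 3), (6, 4), (6, 11), (6, 12), (6, 19), (6, 20), (6, 27), (6, 28), (9, 3), (9, 4), (9, 11), (9, 12), (9, 19), (9, 20), (9, 27), (9, 28), (10, 3), (10, 4), (10, 11), (10, 12), (10, 19), (10, 20), (10, 27), (10, 28), (11, 0), (11, 3), (11, 4), (11, 7), (11, 8), (11, 11), (11, 12), (11, 15), (11, 16), (11, 19), (11, 20), (11, 23), (11, 24), (11, 27), (11, 28), (11, 31), (12, 0), (12, 3), (12, 4), (12, 7), (12, 8), (12, 11), (12, 12), (12, 15), (12, 16), (12, 19), (12, 20), (12, 23), (12, 24), (12, 27), (12, 28), (12, 31), (13, 3), (13, 4), (13, 11), (13, 12), (13, 19), (13, 20), (13, 27), (13, 28), (14, 3), (14, 4), (14, 11), (14, 12), (14, 19), (14, 20), (14, 27), (14, 28)]

Answer: yes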